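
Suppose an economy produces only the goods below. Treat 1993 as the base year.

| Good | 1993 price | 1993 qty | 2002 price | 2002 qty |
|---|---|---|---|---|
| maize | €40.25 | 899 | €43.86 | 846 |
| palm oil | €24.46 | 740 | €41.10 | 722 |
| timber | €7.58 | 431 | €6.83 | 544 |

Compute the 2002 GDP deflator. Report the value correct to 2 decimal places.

Nominal GDP 2002 = 43.86·846 + 41.10·722 + 6.83·544 = 70495.28.
Real GDP 2002 (at 1993 prices) = 40.25·846 + 24.46·722 + 7.58·544 = 55835.14.
Deflator = Nominal/Real × 100 = 70495.28/55835.14 × 100 = 126.256.

126.26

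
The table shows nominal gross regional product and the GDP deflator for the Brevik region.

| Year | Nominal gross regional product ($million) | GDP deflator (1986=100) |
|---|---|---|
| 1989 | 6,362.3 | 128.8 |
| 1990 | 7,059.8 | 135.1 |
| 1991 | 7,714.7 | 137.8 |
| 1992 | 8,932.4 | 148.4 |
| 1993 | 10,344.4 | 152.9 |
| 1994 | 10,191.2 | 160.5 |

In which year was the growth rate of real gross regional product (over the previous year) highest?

1993

1990: real = 7059.8/1.351 = 5225.61; growth vs 1989 (4939.67) = 5.79%.
1991: real = 7714.7/1.378 = 5598.48; growth vs 1990 (5225.61) = 7.14%.
1992: real = 8932.4/1.484 = 6019.14; growth vs 1991 (5598.48) = 7.51%.
1993: real = 10344.4/1.529 = 6765.47; growth vs 1992 (6019.14) = 12.40%.
1994: real = 10191.2/1.605 = 6349.66; growth vs 1993 (6765.47) = -6.15%.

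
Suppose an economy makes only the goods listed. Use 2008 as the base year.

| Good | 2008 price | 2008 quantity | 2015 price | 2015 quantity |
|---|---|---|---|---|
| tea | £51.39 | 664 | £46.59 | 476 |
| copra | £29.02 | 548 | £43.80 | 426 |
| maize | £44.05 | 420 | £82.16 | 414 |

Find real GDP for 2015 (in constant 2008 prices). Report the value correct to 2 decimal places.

£55060.86

Real GDP 2015 = Σ (p_2008 × q_2015) = 51.39·476 + 29.02·426 + 44.05·414 = 55060.86.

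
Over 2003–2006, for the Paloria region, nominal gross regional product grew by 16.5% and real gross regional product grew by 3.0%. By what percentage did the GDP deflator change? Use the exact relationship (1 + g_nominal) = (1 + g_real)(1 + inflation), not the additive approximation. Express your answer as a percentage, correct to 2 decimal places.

(1 + g_nom) = (1 + g_real)(1 + π), so π = 1.1650 / 1.0300 − 1 = 0.13107.

13.11%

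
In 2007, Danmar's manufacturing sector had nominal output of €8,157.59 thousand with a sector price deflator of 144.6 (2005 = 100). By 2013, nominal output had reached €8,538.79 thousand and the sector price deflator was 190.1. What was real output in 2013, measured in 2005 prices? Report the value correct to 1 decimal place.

€4,491.7 thousand

Real output = Nominal / (sector price deflator/100) = 8538.79 / 1.901 = 4491.74.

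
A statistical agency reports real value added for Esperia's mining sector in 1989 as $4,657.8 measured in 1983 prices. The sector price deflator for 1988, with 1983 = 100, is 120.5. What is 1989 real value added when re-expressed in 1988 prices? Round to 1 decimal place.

Real value added in 1988 prices = Real value added in 1983 prices × (P_1988/P_1983) = 4657.8 × 1.205 = 5612.65.

$5,612.6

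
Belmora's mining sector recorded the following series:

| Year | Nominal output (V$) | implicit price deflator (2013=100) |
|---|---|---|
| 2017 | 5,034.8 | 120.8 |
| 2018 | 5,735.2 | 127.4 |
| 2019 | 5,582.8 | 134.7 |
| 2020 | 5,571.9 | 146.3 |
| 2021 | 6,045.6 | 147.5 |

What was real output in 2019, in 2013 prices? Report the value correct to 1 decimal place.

Real output 2019 = 5582.8 / 1.347 = 4144.62.

V$4,144.6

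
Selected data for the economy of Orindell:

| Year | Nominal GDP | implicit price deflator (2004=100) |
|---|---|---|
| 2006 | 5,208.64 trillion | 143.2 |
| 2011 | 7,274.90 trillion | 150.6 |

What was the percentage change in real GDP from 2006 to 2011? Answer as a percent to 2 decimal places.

Real GDP 2006 = 5208.64 / 1.432 = 3637.32.
Real GDP 2011 = 7274.90 / 1.506 = 4830.61.
Real growth = 4830.61 / 3637.32 − 1 = 0.3281.

32.81%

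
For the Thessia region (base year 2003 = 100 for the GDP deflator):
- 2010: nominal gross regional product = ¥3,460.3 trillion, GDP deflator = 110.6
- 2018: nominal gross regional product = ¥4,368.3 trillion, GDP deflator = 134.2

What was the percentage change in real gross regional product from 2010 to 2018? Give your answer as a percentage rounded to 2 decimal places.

Deflate each year: 2010 → 3460.3/1.106 = 3128.66; 2018 → 4368.3/1.342 = 3255.07.
So real gross regional product changed by 3255.07/3128.66 − 1 = 0.0404, i.e. 4.04%.

4.04%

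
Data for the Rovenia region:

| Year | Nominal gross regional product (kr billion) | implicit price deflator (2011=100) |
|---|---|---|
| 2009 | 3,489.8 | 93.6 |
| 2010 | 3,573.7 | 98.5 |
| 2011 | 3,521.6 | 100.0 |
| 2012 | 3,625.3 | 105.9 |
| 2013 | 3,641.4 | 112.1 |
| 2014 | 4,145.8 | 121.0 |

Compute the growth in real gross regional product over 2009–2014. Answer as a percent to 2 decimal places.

-8.10%

Real gross regional product 2009 = 3489.8/0.936 = 3728.42.
Real gross regional product 2014 = 4145.8/1.210 = 3426.28.
Change = 3426.28/3728.42 − 1 = -0.0810.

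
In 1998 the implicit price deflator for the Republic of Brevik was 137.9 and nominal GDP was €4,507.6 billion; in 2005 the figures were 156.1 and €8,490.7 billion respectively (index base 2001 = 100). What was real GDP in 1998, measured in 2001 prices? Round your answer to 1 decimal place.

€3,268.7 billion

Real GDP = Nominal / (implicit price deflator/100) = 4507.6 / 1.379 = 3268.75.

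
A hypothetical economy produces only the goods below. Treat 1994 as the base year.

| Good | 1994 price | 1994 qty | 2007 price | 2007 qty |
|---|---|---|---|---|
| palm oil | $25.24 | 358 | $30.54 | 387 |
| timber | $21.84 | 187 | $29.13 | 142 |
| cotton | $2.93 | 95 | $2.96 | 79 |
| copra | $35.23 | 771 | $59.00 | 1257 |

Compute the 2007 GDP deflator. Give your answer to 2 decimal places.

157.45

Nominal GDP 2007 = 30.54·387 + 29.13·142 + 2.96·79 + 59.00·1257 = 90352.28.
Real GDP 2007 (at 1994 prices) = 25.24·387 + 21.84·142 + 2.93·79 + 35.23·1257 = 57384.74.
Deflator = Nominal/Real × 100 = 90352.28/57384.74 × 100 = 157.450.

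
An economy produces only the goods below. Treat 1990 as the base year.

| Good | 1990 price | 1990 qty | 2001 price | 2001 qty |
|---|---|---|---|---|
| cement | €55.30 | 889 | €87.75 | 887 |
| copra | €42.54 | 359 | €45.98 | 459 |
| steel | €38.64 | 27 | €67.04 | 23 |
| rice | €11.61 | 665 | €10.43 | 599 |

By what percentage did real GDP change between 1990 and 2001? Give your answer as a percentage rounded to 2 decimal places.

4.40%

Real GDP 1990 = Nominal GDP 1990 = 55.30·889 + 42.54·359 + 38.64·27 + 11.61·665 = 73197.49.
Real GDP 2001 (at 1990 prices) = 55.30·887 + 42.54·459 + 38.64·23 + 11.61·599 = 76420.07.
Real growth = 76420.07/73197.49 − 1 = 0.0440.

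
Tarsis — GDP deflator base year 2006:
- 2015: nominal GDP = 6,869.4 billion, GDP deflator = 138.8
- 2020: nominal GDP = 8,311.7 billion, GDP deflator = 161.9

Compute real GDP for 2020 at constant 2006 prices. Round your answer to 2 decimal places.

Real GDP = Nominal / (GDP deflator/100) = 8311.7 / 1.619 = 5133.85.

5,133.85 billion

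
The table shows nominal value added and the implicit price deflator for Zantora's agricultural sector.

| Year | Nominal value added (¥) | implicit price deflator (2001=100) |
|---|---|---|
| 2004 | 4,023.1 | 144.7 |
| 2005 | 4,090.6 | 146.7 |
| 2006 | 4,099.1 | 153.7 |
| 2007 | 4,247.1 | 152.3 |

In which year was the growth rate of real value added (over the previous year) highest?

2007

2005: real = 4090.6/1.467 = 2788.41; growth vs 2004 (2780.30) = 0.29%.
2006: real = 4099.1/1.537 = 2666.95; growth vs 2005 (2788.41) = -4.36%.
2007: real = 4247.1/1.523 = 2788.64; growth vs 2006 (2666.95) = 4.56%.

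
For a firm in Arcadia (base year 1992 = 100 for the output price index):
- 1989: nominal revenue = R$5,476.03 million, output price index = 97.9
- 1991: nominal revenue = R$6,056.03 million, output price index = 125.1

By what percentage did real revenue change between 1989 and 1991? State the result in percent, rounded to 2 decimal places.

Deflate each year: 1989 → 5476.03/0.979 = 5593.49; 1991 → 6056.03/1.251 = 4840.95.
So real revenue changed by 4840.95/5593.49 − 1 = -0.1345, i.e. -13.45%.

-13.45%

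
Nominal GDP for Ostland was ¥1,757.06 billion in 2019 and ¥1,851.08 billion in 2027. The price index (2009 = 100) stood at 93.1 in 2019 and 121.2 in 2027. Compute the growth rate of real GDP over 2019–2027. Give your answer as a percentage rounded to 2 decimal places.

Real GDP 2019 = 1757.06 / 0.931 = 1887.28.
Real GDP 2027 = 1851.08 / 1.212 = 1527.29.
Real growth = 1527.29 / 1887.28 − 1 = -0.1907.

-19.07%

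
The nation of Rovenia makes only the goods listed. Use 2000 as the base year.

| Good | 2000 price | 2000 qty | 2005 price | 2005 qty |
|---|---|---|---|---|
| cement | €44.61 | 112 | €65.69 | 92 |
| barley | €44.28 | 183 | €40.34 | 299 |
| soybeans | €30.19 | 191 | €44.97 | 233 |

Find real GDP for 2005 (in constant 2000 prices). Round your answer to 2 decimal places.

€24378.11

Real GDP 2005 = Σ (p_2000 × q_2005) = 44.61·92 + 44.28·299 + 30.19·233 = 24378.11.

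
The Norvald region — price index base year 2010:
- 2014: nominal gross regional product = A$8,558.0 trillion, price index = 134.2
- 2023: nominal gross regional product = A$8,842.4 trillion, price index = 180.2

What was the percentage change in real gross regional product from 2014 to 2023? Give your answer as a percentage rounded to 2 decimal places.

-23.05%

Deflate each year: 2014 → 8558.0/1.342 = 6377.05; 2023 → 8842.4/1.802 = 4906.99.
So real gross regional product changed by 4906.99/6377.05 − 1 = -0.2305, i.e. -23.05%.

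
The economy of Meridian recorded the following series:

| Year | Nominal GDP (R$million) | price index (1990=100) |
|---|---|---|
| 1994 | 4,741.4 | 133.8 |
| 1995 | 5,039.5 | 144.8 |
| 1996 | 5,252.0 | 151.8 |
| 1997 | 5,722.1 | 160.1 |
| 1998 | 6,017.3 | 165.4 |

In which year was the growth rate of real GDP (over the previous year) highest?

1997

1995: real = 5039.5/1.448 = 3480.32; growth vs 1994 (3543.65) = -1.79%.
1996: real = 5252.0/1.518 = 3459.82; growth vs 1995 (3480.32) = -0.59%.
1997: real = 5722.1/1.601 = 3574.08; growth vs 1996 (3459.82) = 3.30%.
1998: real = 6017.3/1.654 = 3638.03; growth vs 1997 (3574.08) = 1.79%.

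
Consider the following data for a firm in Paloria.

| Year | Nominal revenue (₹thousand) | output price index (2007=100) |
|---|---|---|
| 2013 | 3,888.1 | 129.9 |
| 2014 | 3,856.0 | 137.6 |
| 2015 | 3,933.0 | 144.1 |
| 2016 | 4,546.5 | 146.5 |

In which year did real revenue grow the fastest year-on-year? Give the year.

2014: real = 3856.0/1.376 = 2802.33; growth vs 2013 (2993.15) = -6.38%.
2015: real = 3933.0/1.441 = 2729.35; growth vs 2014 (2802.33) = -2.60%.
2016: real = 4546.5/1.465 = 3103.41; growth vs 2015 (2729.35) = 13.71%.

2016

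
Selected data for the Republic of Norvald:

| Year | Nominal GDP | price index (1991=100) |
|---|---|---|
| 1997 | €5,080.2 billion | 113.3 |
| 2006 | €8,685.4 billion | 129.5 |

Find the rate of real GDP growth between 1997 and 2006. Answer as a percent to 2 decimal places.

Deflate each year: 1997 → 5080.2/1.133 = 4483.85; 2006 → 8685.4/1.295 = 6706.87.
So real GDP changed by 6706.87/4483.85 − 1 = 0.4958, i.e. 49.58%.

49.58%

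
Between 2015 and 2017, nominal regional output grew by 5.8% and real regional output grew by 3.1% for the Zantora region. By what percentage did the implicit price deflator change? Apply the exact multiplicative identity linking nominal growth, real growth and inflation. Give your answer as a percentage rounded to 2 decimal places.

(1 + g_nom) = (1 + g_real)(1 + π), so π = 1.0580 / 1.0310 − 1 = 0.02619.

2.62%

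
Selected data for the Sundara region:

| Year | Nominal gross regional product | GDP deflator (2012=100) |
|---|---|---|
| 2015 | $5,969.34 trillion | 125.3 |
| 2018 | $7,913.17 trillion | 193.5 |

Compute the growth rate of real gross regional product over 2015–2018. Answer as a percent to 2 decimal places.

-14.16%

Real gross regional product 2015 = 5969.34 / 1.253 = 4764.04.
Real gross regional product 2018 = 7913.17 / 1.935 = 4089.49.
Real growth = 4089.49 / 4764.04 − 1 = -0.1416.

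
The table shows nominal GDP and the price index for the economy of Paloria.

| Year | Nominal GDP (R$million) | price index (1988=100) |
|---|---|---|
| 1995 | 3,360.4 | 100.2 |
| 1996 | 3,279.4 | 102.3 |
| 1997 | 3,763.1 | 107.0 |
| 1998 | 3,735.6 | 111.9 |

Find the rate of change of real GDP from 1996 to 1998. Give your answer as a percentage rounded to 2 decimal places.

4.14%

Real GDP 1996 = 3279.4/1.023 = 3205.67.
Real GDP 1998 = 3735.6/1.119 = 3338.34.
Change = 3338.34/3205.67 − 1 = 0.0414.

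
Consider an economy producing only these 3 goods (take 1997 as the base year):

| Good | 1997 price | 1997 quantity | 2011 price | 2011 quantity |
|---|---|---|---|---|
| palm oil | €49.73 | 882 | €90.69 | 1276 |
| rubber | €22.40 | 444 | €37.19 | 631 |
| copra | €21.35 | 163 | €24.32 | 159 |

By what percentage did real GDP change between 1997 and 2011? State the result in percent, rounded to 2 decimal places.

41.37%

Real GDP 1997 = Nominal GDP 1997 = 49.73·882 + 22.40·444 + 21.35·163 = 57287.51.
Real GDP 2011 (at 1997 prices) = 49.73·1276 + 22.40·631 + 21.35·159 = 80984.53.
Real growth = 80984.53/57287.51 − 1 = 0.4137.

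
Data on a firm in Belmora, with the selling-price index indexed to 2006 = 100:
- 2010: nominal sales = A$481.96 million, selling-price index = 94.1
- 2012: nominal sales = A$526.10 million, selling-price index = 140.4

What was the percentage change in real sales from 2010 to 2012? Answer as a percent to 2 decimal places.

Deflate each year: 2010 → 481.96/0.941 = 512.18; 2012 → 526.10/1.404 = 374.72.
So real sales changed by 374.72/512.18 − 1 = -0.2684, i.e. -26.84%.

-26.84%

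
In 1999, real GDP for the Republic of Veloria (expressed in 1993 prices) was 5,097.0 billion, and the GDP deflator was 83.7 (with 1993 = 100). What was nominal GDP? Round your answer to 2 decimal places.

Nominal GDP = Real × (GDP deflator/100) = 5097.0 × 0.837 = 4266.19.

4,266.19 billion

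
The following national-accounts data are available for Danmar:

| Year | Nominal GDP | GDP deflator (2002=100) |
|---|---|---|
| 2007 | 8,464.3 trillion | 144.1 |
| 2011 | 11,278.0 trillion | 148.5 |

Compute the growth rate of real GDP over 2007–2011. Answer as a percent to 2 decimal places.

Deflate each year: 2007 → 8464.3/1.441 = 5873.91; 2011 → 11278.0/1.485 = 7594.61.
So real GDP changed by 7594.61/5873.91 − 1 = 0.2929, i.e. 29.29%.

29.29%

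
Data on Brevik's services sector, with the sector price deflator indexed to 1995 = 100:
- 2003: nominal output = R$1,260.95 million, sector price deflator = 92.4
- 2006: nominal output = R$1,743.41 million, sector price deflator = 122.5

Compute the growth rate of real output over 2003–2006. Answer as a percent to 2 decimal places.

Deflate each year: 2003 → 1260.95/0.924 = 1364.66; 2006 → 1743.41/1.225 = 1423.19.
So real output changed by 1423.19/1364.66 − 1 = 0.0429, i.e. 4.29%.

4.29%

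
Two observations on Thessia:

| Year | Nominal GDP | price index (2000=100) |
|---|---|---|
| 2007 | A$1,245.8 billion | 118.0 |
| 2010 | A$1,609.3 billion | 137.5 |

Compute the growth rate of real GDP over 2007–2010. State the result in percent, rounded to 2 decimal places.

Deflate each year: 2007 → 1245.8/1.180 = 1055.76; 2010 → 1609.3/1.375 = 1170.40.
So real GDP changed by 1170.40/1055.76 − 1 = 0.1086, i.e. 10.86%.

10.86%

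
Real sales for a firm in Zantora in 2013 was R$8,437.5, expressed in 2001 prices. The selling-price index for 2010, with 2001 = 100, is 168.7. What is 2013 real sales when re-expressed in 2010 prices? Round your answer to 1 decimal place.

Real sales in 2010 prices = Real sales in 2001 prices × (P_2010/P_2001) = 8437.5 × 1.687 = 14234.06.

R$14,234.1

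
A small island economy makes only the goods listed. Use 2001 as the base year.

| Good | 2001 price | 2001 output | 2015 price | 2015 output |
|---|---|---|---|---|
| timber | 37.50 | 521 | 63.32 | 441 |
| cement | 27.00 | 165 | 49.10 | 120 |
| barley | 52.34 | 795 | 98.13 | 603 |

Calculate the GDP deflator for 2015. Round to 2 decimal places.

181.13

Nominal GDP 2015 = 63.32·441 + 49.10·120 + 98.13·603 = 92988.51.
Real GDP 2015 (at 2001 prices) = 37.50·441 + 27.00·120 + 52.34·603 = 51338.52.
Deflator = Nominal/Real × 100 = 92988.51/51338.52 × 100 = 181.128.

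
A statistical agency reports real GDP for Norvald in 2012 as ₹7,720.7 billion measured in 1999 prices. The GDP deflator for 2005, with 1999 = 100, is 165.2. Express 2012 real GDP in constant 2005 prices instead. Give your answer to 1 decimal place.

Real GDP in 2005 prices = Real GDP in 1999 prices × (P_2005/P_1999) = 7720.7 × 1.652 = 12754.60.

₹12,754.6 billion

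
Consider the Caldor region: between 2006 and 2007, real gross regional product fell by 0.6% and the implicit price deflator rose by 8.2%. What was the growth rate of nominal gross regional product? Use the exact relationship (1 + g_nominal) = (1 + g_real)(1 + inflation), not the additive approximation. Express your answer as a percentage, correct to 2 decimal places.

7.55%

(1 + g_nom) = (1 + g_real)(1 + π) = 0.9940 × 1.0820 = 1.07551.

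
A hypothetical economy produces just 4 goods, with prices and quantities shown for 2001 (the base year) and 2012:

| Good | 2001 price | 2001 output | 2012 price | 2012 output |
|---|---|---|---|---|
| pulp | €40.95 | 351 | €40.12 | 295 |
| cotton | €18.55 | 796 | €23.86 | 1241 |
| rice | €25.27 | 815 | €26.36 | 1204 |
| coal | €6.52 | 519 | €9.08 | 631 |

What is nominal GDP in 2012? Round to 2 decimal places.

Nominal GDP 2012 = Σ (p_2012 × q_2012) = 40.12·295 + 23.86·1241 + 26.36·1204 + 9.08·631 = 78912.58.

€78912.58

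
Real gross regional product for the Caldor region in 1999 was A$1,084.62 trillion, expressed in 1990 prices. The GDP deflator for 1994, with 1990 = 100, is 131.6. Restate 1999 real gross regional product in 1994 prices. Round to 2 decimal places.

Real gross regional product in 1994 prices = Real gross regional product in 1990 prices × (P_1994/P_1990) = 1084.62 × 1.316 = 1427.36.

A$1,427.36 trillion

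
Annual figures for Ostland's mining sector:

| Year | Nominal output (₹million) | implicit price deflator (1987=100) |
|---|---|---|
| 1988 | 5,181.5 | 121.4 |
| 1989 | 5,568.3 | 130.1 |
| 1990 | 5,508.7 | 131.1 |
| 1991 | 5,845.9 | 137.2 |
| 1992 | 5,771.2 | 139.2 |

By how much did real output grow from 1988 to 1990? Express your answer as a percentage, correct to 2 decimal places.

-1.55%

Real output 1988 = 5181.5/1.214 = 4268.12.
Real output 1990 = 5508.7/1.311 = 4201.91.
Change = 4201.91/4268.12 − 1 = -0.0155.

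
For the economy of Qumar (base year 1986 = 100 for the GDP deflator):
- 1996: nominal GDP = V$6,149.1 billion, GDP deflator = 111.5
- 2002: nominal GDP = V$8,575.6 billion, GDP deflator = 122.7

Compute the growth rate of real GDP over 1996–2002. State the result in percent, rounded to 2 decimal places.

26.73%

Real GDP 1996 = 6149.1 / 1.115 = 5514.89.
Real GDP 2002 = 8575.6 / 1.227 = 6989.08.
Real growth = 6989.08 / 5514.89 − 1 = 0.2673.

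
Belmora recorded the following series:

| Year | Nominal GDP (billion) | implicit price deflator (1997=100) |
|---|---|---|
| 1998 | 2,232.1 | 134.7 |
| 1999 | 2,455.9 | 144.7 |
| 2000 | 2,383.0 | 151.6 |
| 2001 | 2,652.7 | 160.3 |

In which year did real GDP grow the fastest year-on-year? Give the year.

1999: real = 2455.9/1.447 = 1697.24; growth vs 1998 (1657.09) = 2.42%.
2000: real = 2383.0/1.516 = 1571.90; growth vs 1999 (1697.24) = -7.38%.
2001: real = 2652.7/1.603 = 1654.83; growth vs 2000 (1571.90) = 5.28%.

2001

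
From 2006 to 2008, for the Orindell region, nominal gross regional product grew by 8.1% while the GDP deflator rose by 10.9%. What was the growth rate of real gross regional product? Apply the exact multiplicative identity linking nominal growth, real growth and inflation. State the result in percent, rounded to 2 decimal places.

(1 + g_nom) = (1 + g_real)(1 + π), so g_real = 1.0810 / 1.1090 − 1 = -0.02525.

-2.52%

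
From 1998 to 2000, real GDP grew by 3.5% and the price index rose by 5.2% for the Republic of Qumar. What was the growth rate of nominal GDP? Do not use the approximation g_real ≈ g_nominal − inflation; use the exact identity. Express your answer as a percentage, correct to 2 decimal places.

8.88%

(1 + g_nom) = (1 + g_real)(1 + π) = 1.0350 × 1.0520 = 1.08882.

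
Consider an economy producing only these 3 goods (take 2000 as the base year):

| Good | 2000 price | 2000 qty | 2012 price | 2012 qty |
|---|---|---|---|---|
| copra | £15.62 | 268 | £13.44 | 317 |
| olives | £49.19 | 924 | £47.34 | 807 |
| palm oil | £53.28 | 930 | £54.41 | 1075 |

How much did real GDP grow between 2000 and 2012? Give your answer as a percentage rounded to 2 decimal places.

Real GDP 2000 = Nominal GDP 2000 = 15.62·268 + 49.19·924 + 53.28·930 = 99188.12.
Real GDP 2012 (at 2000 prices) = 15.62·317 + 49.19·807 + 53.28·1075 = 101923.87.
Real growth = 101923.87/99188.12 − 1 = 0.0276.

2.76%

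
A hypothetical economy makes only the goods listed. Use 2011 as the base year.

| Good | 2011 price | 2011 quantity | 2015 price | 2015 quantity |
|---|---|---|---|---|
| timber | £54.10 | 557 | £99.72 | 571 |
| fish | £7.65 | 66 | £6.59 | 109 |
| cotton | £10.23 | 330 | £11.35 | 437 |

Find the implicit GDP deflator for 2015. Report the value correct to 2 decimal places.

173.00

Nominal GDP 2015 = 99.72·571 + 6.59·109 + 11.35·437 = 62618.38.
Real GDP 2015 (at 2011 prices) = 54.10·571 + 7.65·109 + 10.23·437 = 36195.46.
Deflator = Nominal/Real × 100 = 62618.38/36195.46 × 100 = 173.001.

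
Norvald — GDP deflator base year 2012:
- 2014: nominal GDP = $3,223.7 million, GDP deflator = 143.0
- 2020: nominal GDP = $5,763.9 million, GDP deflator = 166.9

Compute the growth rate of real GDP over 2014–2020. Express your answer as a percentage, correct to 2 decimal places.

53.19%

Deflate each year: 2014 → 3223.7/1.430 = 2254.34; 2020 → 5763.9/1.669 = 3453.51.
So real GDP changed by 3453.51/2254.34 − 1 = 0.5319, i.e. 53.19%.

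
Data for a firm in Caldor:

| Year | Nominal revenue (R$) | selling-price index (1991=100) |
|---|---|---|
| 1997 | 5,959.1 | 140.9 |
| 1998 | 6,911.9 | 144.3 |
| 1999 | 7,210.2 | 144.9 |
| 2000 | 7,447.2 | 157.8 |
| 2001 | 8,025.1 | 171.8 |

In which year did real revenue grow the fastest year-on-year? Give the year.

1998

1998: real = 6911.9/1.443 = 4789.95; growth vs 1997 (4229.31) = 13.26%.
1999: real = 7210.2/1.449 = 4975.98; growth vs 1998 (4789.95) = 3.88%.
2000: real = 7447.2/1.578 = 4719.39; growth vs 1999 (4975.98) = -5.16%.
2001: real = 8025.1/1.718 = 4671.19; growth vs 2000 (4719.39) = -1.02%.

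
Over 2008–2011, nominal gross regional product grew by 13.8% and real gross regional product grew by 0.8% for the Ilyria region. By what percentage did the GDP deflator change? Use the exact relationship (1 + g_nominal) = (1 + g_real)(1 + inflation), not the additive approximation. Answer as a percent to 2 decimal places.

12.90%

(1 + g_nom) = (1 + g_real)(1 + π), so π = 1.1380 / 1.0080 − 1 = 0.12897.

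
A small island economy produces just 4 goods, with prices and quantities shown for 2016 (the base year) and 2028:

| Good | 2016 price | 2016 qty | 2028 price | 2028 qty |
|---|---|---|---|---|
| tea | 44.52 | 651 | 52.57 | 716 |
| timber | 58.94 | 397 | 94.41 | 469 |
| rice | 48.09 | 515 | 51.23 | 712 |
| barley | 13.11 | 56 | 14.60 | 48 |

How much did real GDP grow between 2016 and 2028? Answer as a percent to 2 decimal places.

Real GDP 2016 = Nominal GDP 2016 = 44.52·651 + 58.94·397 + 48.09·515 + 13.11·56 = 77882.21.
Real GDP 2028 (at 2016 prices) = 44.52·716 + 58.94·469 + 48.09·712 + 13.11·48 = 94388.54.
Real growth = 94388.54/77882.21 − 1 = 0.2119.

21.19%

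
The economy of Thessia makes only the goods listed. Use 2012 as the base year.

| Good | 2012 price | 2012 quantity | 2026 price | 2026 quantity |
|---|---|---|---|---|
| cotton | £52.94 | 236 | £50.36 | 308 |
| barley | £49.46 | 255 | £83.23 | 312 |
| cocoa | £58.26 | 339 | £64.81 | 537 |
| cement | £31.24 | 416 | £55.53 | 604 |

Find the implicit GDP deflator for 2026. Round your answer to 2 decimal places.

134.11

Nominal GDP 2026 = 50.36·308 + 83.23·312 + 64.81·537 + 55.53·604 = 109821.73.
Real GDP 2026 (at 2012 prices) = 52.94·308 + 49.46·312 + 58.26·537 + 31.24·604 = 81891.62.
Deflator = Nominal/Real × 100 = 109821.73/81891.62 × 100 = 134.106.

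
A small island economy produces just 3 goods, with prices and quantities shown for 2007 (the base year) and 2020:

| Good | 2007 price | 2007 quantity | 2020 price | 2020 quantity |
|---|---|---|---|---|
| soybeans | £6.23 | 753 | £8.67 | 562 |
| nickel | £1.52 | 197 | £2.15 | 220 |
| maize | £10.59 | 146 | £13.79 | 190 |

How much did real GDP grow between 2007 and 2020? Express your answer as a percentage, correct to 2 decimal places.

Real GDP 2007 = Nominal GDP 2007 = 6.23·753 + 1.52·197 + 10.59·146 = 6536.77.
Real GDP 2020 (at 2007 prices) = 6.23·562 + 1.52·220 + 10.59·190 = 5847.76.
Real growth = 5847.76/6536.77 − 1 = -0.1054.

-10.54%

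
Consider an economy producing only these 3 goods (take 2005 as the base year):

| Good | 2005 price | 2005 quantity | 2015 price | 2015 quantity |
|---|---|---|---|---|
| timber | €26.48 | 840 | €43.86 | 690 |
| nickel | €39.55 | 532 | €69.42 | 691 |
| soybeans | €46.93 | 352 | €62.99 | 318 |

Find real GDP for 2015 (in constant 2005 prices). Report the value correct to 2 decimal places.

Real GDP 2015 = Σ (p_2005 × q_2015) = 26.48·690 + 39.55·691 + 46.93·318 = 60523.99.

€60523.99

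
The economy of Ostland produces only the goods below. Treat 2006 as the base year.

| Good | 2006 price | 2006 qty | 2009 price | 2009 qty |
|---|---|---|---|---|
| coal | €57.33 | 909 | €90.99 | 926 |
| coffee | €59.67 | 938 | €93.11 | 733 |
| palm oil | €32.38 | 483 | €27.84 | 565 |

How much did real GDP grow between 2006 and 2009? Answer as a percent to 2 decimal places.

Real GDP 2006 = Nominal GDP 2006 = 57.33·909 + 59.67·938 + 32.38·483 = 123722.97.
Real GDP 2009 (at 2006 prices) = 57.33·926 + 59.67·733 + 32.38·565 = 115120.39.
Real growth = 115120.39/123722.97 − 1 = -0.0695.

-6.95%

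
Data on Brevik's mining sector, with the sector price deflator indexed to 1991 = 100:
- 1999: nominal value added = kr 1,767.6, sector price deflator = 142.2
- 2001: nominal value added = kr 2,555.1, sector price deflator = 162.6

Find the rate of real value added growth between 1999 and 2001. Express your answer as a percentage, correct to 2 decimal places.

26.42%

Deflate each year: 1999 → 1767.6/1.422 = 1243.04; 2001 → 2555.1/1.626 = 1571.40.
So real value added changed by 1571.40/1243.04 − 1 = 0.2642, i.e. 26.42%.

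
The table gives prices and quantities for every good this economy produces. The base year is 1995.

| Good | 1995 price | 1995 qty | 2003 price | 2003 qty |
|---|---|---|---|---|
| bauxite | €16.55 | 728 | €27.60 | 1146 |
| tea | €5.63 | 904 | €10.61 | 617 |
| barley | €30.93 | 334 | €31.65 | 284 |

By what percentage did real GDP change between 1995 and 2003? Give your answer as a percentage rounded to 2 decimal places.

Real GDP 1995 = Nominal GDP 1995 = 16.55·728 + 5.63·904 + 30.93·334 = 27468.54.
Real GDP 2003 (at 1995 prices) = 16.55·1146 + 5.63·617 + 30.93·284 = 31224.13.
Real growth = 31224.13/27468.54 − 1 = 0.1367.

13.67%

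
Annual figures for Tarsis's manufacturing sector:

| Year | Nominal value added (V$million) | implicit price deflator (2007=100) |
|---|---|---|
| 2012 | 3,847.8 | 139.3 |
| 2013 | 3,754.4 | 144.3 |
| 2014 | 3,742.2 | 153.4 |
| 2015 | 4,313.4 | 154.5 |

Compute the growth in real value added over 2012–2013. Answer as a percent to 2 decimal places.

-5.81%

Real value added 2012 = 3847.8/1.393 = 2762.24.
Real value added 2013 = 3754.4/1.443 = 2601.80.
Change = 2601.80/2762.24 − 1 = -0.0581.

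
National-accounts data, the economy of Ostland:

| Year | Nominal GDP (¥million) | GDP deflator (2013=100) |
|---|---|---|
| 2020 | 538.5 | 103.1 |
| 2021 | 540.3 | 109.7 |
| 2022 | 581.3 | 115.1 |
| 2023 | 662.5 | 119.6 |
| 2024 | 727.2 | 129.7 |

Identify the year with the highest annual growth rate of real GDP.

2021: real = 540.3/1.097 = 492.53; growth vs 2020 (522.31) = -5.70%.
2022: real = 581.3/1.151 = 505.04; growth vs 2021 (492.53) = 2.54%.
2023: real = 662.5/1.196 = 553.93; growth vs 2022 (505.04) = 9.68%.
2024: real = 727.2/1.297 = 560.68; growth vs 2023 (553.93) = 1.22%.

2023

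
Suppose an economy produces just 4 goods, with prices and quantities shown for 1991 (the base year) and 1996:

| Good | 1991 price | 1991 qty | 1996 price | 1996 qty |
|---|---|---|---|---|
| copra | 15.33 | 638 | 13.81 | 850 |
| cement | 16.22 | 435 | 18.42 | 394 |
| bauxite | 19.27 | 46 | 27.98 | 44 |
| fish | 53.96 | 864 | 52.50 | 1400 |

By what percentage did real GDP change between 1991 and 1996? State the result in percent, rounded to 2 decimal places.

Real GDP 1991 = Nominal GDP 1991 = 15.33·638 + 16.22·435 + 19.27·46 + 53.96·864 = 64344.10.
Real GDP 1996 (at 1991 prices) = 15.33·850 + 16.22·394 + 19.27·44 + 53.96·1400 = 95813.06.
Real growth = 95813.06/64344.10 − 1 = 0.4891.

48.91%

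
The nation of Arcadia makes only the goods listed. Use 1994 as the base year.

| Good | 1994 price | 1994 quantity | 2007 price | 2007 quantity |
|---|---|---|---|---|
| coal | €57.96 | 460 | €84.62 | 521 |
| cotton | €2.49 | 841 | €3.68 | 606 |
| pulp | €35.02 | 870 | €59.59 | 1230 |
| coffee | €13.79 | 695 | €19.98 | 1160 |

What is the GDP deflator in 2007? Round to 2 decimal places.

Nominal GDP 2007 = 84.62·521 + 3.68·606 + 59.59·1230 + 19.98·1160 = 142789.60.
Real GDP 2007 (at 1994 prices) = 57.96·521 + 2.49·606 + 35.02·1230 + 13.79·1160 = 90777.10.
Deflator = Nominal/Real × 100 = 142789.60/90777.10 × 100 = 157.297.

157.30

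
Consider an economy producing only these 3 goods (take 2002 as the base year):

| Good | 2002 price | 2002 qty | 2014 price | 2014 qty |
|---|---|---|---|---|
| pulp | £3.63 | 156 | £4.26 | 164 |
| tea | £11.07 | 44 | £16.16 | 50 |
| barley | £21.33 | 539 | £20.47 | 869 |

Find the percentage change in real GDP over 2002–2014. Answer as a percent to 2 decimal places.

56.85%

Real GDP 2002 = Nominal GDP 2002 = 3.63·156 + 11.07·44 + 21.33·539 = 12550.23.
Real GDP 2014 (at 2002 prices) = 3.63·164 + 11.07·50 + 21.33·869 = 19684.59.
Real growth = 19684.59/12550.23 − 1 = 0.5685.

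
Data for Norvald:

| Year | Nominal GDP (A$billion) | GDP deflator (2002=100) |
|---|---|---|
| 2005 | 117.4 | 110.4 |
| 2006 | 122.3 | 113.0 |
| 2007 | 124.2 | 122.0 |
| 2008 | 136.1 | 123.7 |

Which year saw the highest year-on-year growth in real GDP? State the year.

2006: real = 122.3/1.130 = 108.23; growth vs 2005 (106.34) = 1.78%.
2007: real = 124.2/1.220 = 101.80; growth vs 2006 (108.23) = -5.94%.
2008: real = 136.1/1.237 = 110.02; growth vs 2007 (101.80) = 8.07%.

2008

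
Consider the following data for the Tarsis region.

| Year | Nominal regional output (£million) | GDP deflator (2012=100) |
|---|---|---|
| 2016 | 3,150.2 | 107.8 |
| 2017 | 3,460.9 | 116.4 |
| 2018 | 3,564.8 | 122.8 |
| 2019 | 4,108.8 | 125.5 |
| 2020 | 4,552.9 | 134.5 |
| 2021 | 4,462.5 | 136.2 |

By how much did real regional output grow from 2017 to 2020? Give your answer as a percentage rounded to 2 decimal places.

13.85%

Real regional output 2017 = 3460.9/1.164 = 2973.28.
Real regional output 2020 = 4552.9/1.345 = 3385.06.
Change = 3385.06/2973.28 − 1 = 0.1385.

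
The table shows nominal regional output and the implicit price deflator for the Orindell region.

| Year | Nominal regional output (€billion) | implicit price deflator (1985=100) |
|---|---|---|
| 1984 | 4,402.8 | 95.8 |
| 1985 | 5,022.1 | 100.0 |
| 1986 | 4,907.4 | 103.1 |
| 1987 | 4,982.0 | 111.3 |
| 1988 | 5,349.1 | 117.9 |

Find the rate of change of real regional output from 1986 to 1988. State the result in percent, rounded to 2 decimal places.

Real regional output 1986 = 4907.4/1.031 = 4759.84.
Real regional output 1988 = 5349.1/1.179 = 4536.98.
Change = 4536.98/4759.84 − 1 = -0.0468.

-4.68%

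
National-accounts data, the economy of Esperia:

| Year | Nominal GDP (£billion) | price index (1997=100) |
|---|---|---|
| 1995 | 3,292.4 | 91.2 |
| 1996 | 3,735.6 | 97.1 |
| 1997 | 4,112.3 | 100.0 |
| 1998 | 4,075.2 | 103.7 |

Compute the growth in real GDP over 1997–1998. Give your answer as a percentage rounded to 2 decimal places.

Real GDP 1997 = 4112.3/1.000 = 4112.30.
Real GDP 1998 = 4075.2/1.037 = 3929.80.
Change = 3929.80/4112.30 − 1 = -0.0444.

-4.44%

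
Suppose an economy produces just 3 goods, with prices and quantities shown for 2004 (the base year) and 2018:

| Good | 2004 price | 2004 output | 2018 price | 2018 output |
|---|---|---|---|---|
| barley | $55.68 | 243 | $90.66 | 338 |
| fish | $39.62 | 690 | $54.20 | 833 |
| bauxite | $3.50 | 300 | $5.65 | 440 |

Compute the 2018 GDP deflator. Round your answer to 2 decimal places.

Nominal GDP 2018 = 90.66·338 + 54.20·833 + 5.65·440 = 78277.68.
Real GDP 2018 (at 2004 prices) = 55.68·338 + 39.62·833 + 3.50·440 = 53363.30.
Deflator = Nominal/Real × 100 = 78277.68/53363.30 × 100 = 146.688.

146.69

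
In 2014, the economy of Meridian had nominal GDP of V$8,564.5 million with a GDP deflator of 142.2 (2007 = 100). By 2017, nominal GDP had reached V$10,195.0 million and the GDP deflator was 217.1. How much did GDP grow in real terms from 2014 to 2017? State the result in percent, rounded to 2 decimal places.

Real GDP 2014 = 8564.5 / 1.422 = 6022.86.
Real GDP 2017 = 10195.0 / 2.171 = 4695.99.
Real growth = 4695.99 / 6022.86 − 1 = -0.2203.

-22.03%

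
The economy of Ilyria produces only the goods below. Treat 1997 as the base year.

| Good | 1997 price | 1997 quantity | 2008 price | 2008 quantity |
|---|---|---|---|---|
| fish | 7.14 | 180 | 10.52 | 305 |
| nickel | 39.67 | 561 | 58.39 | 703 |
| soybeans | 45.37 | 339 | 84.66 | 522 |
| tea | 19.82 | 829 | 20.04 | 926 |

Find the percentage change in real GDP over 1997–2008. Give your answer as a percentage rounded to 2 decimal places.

30.26%

Real GDP 1997 = Nominal GDP 1997 = 7.14·180 + 39.67·561 + 45.37·339 + 19.82·829 = 55351.28.
Real GDP 2008 (at 1997 prices) = 7.14·305 + 39.67·703 + 45.37·522 + 19.82·926 = 72102.17.
Real growth = 72102.17/55351.28 − 1 = 0.3026.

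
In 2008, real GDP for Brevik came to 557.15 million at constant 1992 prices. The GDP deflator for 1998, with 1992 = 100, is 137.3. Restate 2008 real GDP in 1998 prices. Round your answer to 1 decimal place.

765.0 million

Real GDP in 1998 prices = Real GDP in 1992 prices × (P_1998/P_1992) = 557.15 × 1.373 = 764.97.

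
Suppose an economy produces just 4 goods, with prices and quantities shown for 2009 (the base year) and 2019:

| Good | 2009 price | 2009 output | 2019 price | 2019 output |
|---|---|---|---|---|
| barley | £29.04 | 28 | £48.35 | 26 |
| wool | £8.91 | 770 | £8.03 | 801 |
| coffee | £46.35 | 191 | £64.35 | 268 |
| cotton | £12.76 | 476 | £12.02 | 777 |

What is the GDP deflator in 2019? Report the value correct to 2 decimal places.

Nominal GDP 2019 = 48.35·26 + 8.03·801 + 64.35·268 + 12.02·777 = 34274.47.
Real GDP 2019 (at 2009 prices) = 29.04·26 + 8.91·801 + 46.35·268 + 12.76·777 = 30228.27.
Deflator = Nominal/Real × 100 = 34274.47/30228.27 × 100 = 113.385.

113.39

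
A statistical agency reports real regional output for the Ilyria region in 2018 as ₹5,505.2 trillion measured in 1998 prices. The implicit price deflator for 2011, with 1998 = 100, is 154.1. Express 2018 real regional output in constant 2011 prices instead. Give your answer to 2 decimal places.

₹8,483.51 trillion

Real regional output in 2011 prices = Real regional output in 1998 prices × (P_2011/P_1998) = 5505.2 × 1.541 = 8483.51.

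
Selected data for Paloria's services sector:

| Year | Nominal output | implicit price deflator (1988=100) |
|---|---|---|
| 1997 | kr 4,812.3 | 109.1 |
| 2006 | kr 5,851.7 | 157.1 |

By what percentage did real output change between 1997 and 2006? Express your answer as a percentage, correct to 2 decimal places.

Real output 1997 = 4812.3 / 1.091 = 4410.91.
Real output 2006 = 5851.7 / 1.571 = 3724.82.
Real growth = 3724.82 / 4410.91 − 1 = -0.1555.

-15.55%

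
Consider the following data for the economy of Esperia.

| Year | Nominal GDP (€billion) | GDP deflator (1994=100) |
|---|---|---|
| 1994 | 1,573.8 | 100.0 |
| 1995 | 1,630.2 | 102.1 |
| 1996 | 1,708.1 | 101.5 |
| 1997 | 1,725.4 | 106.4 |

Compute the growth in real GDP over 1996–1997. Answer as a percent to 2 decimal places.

-3.64%

Real GDP 1996 = 1708.1/1.015 = 1682.86.
Real GDP 1997 = 1725.4/1.064 = 1621.62.
Change = 1621.62/1682.86 − 1 = -0.0364.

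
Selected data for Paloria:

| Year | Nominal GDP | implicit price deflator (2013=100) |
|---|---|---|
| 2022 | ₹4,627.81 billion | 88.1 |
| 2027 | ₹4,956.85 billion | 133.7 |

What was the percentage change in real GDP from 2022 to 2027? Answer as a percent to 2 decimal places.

Deflate each year: 2022 → 4627.81/0.881 = 5252.91; 2027 → 4956.85/1.337 = 3707.44.
So real GDP changed by 3707.44/5252.91 − 1 = -0.2942, i.e. -29.42%.

-29.42%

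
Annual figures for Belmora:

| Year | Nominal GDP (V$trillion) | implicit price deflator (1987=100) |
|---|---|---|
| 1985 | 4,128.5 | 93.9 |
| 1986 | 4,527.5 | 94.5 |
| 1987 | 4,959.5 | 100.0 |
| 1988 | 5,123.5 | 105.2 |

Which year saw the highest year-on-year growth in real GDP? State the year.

1986: real = 4527.5/0.945 = 4791.01; growth vs 1985 (4396.70) = 8.97%.
1987: real = 4959.5/1.000 = 4959.50; growth vs 1986 (4791.01) = 3.52%.
1988: real = 5123.5/1.052 = 4870.25; growth vs 1987 (4959.50) = -1.80%.

1986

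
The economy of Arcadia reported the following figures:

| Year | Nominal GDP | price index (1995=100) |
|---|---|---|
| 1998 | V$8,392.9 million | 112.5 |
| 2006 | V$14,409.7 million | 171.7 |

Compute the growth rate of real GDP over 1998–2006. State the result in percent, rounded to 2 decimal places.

Real GDP 1998 = 8392.9 / 1.125 = 7460.36.
Real GDP 2006 = 14409.7 / 1.717 = 8392.37.
Real growth = 8392.37 / 7460.36 − 1 = 0.1249.

12.49%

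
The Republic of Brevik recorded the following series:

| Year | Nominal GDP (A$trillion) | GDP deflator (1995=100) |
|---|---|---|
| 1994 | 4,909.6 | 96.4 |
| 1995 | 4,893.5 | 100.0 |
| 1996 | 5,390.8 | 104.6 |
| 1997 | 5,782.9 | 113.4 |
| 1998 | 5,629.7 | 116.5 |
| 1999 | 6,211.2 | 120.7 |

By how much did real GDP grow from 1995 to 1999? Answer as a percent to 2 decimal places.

5.16%

Real GDP 1995 = 4893.5/1.000 = 4893.50.
Real GDP 1999 = 6211.2/1.207 = 5145.98.
Change = 5145.98/4893.50 − 1 = 0.0516.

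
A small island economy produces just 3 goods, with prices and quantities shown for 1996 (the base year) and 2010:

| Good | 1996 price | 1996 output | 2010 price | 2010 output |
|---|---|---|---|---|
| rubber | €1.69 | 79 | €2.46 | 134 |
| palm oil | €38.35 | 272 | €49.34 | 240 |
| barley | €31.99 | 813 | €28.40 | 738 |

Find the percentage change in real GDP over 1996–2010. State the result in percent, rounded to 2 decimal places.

-9.66%

Real GDP 1996 = Nominal GDP 1996 = 1.69·79 + 38.35·272 + 31.99·813 = 36572.58.
Real GDP 2010 (at 1996 prices) = 1.69·134 + 38.35·240 + 31.99·738 = 33039.08.
Real growth = 33039.08/36572.58 − 1 = -0.0966.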